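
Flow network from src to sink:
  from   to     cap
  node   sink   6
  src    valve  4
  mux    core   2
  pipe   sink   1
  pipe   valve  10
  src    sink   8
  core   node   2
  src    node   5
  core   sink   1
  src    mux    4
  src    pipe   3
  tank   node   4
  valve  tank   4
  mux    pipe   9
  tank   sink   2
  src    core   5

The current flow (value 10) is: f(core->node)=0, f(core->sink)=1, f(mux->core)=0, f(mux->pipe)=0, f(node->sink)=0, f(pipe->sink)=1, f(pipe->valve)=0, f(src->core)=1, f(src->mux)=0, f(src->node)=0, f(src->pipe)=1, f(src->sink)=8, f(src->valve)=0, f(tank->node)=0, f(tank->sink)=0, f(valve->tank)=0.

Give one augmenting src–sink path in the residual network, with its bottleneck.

src->node->sink, bottleneck 5

Residual along src->node->sink: src->node: 5, node->sink: 6.
Bottleneck = min = 5.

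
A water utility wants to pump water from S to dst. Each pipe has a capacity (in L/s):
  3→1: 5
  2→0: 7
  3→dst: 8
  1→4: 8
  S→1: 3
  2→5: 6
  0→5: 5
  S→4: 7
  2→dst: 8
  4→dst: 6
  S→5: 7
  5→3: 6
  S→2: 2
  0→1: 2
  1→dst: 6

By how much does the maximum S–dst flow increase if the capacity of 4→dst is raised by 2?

Original max flow = 17.
After raising cap(4→dst), augmenting paths through that edge carry 1 more unit.
New max flow = 18. Increase = 1.

1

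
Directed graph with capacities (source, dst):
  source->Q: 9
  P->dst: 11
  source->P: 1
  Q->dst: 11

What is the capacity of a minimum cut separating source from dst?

Max flow = 10 (via 2 augmenting paths).
In the residual at optimum, the set reachable from source is {source}.
Cut edges: source->P (cap 1), source->Q (cap 9). Sum = 10.

10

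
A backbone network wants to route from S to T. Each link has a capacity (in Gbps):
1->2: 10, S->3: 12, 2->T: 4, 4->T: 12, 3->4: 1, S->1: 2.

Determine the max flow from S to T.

3

Augment S->1->2->T: bottleneck 2. Total 2.
Augment S->3->4->T: bottleneck 1. Total 3.
No augmenting path remains in the residual graph.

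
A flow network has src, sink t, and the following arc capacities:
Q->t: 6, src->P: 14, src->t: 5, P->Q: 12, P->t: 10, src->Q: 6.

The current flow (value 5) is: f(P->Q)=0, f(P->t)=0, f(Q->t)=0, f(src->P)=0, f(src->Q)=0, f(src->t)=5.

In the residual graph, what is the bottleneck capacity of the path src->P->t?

10

Residual capacities along the path: src->P: 14, P->t: 10.
Minimum is 10.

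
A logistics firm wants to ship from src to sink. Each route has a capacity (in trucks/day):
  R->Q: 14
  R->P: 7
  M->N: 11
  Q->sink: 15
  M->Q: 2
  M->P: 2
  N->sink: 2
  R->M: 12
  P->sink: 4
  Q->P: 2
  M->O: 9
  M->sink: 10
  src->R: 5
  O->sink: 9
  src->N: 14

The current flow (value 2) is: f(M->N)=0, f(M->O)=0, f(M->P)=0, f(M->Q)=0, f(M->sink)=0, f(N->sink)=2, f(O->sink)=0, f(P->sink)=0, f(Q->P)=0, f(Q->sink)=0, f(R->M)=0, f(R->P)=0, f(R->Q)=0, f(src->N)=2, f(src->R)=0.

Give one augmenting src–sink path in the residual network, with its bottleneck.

src->R->M->sink, bottleneck 5

Residual along src->R->M->sink: src->R: 5, R->M: 12, M->sink: 10.
Bottleneck = min = 5.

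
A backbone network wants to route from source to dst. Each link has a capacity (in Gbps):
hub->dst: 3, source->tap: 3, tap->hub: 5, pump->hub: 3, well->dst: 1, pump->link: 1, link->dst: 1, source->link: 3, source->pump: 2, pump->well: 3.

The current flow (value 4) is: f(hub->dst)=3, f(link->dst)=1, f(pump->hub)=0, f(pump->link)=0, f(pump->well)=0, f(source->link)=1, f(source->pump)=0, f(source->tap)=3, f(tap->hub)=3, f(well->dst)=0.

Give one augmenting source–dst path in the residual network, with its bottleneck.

Residual along source->pump->well->dst: source->pump: 2, pump->well: 3, well->dst: 1.
Bottleneck = min = 1.

source->pump->well->dst, bottleneck 1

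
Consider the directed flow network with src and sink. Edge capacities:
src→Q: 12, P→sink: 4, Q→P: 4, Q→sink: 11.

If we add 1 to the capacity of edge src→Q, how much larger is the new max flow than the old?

Original max flow = 12.
After raising cap(src→Q), augmenting paths through that edge carry 1 more unit.
New max flow = 13. Increase = 1.

1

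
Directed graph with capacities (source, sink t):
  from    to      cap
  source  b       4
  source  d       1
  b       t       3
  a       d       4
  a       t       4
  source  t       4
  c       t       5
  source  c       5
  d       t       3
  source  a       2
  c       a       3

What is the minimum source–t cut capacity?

15

Max flow = 15 (via 5 augmenting paths).
In the residual at optimum, the set reachable from source is {b, source}.
Cut edges: source->c (cap 5), source->a (cap 2), source->d (cap 1), source->t (cap 4), b->t (cap 3). Sum = 15.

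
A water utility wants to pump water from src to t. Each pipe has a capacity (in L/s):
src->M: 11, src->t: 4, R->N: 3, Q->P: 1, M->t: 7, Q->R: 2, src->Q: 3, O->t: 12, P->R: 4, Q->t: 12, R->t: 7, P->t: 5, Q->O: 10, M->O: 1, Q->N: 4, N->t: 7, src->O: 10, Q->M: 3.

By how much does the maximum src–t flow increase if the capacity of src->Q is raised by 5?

5

Original max flow = 25.
After raising cap(src->Q), augmenting paths through that edge carry 5 more units.
New max flow = 30. Increase = 5.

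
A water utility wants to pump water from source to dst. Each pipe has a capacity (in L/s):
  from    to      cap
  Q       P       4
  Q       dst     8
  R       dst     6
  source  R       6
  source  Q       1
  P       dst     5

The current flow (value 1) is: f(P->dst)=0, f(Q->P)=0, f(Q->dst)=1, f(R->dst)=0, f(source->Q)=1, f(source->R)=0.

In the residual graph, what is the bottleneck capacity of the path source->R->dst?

Residual capacities along the path: source->R: 6, R->dst: 6.
Minimum is 6.

6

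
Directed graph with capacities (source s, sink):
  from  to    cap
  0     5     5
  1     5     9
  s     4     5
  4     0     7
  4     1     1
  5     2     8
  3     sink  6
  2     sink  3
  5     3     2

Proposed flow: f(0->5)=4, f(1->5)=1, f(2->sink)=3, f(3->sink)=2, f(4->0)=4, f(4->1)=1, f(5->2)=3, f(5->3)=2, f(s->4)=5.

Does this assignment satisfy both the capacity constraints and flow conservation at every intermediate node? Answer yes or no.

Every edge has 0 ≤ f(e) ≤ cap(e).
At each intermediate node, inflow equals outflow.

Yes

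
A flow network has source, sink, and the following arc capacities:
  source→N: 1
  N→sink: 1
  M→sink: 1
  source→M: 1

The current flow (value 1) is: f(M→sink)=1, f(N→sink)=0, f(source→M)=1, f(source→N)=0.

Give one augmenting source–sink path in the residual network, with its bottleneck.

Residual along source→N→sink: source→N: 1, N→sink: 1.
Bottleneck = min = 1.

source→N→sink, bottleneck 1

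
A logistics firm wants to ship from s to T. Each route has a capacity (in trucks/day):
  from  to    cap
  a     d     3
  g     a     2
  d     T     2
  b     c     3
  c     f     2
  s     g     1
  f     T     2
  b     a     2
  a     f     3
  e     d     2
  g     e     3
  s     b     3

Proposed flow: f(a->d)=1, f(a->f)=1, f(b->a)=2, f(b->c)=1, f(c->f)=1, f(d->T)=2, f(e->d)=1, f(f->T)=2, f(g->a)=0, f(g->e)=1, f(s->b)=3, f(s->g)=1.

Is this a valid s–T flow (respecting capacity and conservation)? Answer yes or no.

Yes

Every edge has 0 ≤ f(e) ≤ cap(e).
At each intermediate node, inflow equals outflow.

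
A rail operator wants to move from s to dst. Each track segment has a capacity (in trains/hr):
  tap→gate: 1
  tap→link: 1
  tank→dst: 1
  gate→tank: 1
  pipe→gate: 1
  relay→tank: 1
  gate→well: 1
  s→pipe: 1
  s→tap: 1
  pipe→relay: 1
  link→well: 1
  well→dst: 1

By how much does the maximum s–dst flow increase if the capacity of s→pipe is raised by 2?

0

Original max flow = 2.
Even with extra capacity on s→pipe, another cut of capacity 2 remains binding.
New max flow = 2. Increase = 0.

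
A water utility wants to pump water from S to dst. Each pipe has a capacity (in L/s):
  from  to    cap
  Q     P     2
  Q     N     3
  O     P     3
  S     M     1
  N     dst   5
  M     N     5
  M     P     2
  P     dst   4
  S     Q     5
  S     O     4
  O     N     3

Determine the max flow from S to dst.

9

Augment S->M->P->dst: bottleneck 1. Total 1.
Augment S->O->P->dst: bottleneck 3. Total 4.
Augment S->O->N->dst: bottleneck 1. Total 5.
Augment S->Q->N->dst: bottleneck 3. Total 8.
Augment S->Q->P->O->N->dst: bottleneck 1. Total 9.
No augmenting path remains in the residual graph.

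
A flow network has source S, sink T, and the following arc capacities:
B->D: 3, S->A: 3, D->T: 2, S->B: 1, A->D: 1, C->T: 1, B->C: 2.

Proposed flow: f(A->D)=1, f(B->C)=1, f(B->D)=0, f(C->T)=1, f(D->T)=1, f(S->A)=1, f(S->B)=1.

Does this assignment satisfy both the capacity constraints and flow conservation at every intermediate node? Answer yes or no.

Every edge has 0 ≤ f(e) ≤ cap(e).
At each intermediate node, inflow equals outflow.

Yes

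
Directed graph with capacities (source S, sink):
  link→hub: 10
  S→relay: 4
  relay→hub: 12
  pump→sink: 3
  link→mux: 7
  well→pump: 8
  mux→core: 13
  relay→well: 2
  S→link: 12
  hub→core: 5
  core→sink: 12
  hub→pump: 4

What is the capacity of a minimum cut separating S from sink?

Max flow = 15 (via 5 augmenting paths).
In the residual at optimum, the set reachable from S is {S, hub, link, pump, relay, well}.
Cut edges: link→mux (cap 7), hub→core (cap 5), pump→sink (cap 3). Sum = 15.

15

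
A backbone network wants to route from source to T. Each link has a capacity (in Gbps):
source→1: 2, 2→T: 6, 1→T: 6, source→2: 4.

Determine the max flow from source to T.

6

Augment source→2→T: bottleneck 4. Total 4.
Augment source→1→T: bottleneck 2. Total 6.
No augmenting path remains in the residual graph.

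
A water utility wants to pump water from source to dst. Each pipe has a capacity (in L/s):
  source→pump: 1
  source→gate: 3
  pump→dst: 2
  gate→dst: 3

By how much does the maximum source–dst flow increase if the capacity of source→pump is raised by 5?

Original max flow = 4.
After raising cap(source→pump), augmenting paths through that edge carry 1 more unit.
New max flow = 5. Increase = 1.

1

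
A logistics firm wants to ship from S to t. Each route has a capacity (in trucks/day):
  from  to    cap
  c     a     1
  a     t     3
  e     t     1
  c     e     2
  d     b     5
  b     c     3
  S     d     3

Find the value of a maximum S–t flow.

2

Augment S→d→b→c→e→t: bottleneck 1. Total 1.
Augment S→d→b→c→a→t: bottleneck 1. Total 2.
No augmenting path remains in the residual graph.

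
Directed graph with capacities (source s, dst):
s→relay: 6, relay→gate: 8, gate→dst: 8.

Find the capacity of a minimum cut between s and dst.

Max flow = 6 (via 1 augmenting path).
In the residual at optimum, the set reachable from s is {s}.
Cut edges: s→relay (cap 6). Sum = 6.

6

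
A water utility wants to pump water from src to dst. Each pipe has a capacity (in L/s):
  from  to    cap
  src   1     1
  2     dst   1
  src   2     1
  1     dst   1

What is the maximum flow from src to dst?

Augment src->2->dst: bottleneck 1. Total 1.
Augment src->1->dst: bottleneck 1. Total 2.
No augmenting path remains in the residual graph.

2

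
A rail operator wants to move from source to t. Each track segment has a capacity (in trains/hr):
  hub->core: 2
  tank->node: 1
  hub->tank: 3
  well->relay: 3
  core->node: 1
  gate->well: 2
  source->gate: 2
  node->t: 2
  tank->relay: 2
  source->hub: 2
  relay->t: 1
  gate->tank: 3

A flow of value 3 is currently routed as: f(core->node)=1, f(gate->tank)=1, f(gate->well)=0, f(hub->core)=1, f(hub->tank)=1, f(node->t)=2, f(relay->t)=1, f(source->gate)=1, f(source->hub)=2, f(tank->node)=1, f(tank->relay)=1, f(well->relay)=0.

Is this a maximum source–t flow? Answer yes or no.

Residual reachable from source: {core, gate, hub, relay, source, tank, well}; t is not reachable.
Saturated cut: core->node, tank->node, relay->t with total capacity 3 = current flow value. Flow is maximum.

Yes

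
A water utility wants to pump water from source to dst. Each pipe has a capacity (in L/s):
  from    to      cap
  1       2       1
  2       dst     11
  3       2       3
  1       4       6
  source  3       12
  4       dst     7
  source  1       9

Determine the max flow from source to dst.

10

Augment source→3→2→dst: bottleneck 3. Total 3.
Augment source→1→2→dst: bottleneck 1. Total 4.
Augment source→1→4→dst: bottleneck 6. Total 10.
No augmenting path remains in the residual graph.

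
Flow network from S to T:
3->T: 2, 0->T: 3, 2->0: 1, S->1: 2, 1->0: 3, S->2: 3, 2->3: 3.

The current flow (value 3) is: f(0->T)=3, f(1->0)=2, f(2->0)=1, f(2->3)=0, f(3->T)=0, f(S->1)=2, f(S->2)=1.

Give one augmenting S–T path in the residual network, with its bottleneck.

Residual along S->2->3->T: S->2: 2, 2->3: 3, 3->T: 2.
Bottleneck = min = 2.

S->2->3->T, bottleneck 2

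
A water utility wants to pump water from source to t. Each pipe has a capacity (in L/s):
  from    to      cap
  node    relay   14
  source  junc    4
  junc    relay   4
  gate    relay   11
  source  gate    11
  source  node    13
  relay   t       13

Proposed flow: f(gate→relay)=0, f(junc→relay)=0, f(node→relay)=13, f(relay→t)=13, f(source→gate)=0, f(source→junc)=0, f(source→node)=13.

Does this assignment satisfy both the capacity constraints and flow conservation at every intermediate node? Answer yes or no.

Yes

Every edge has 0 ≤ f(e) ≤ cap(e).
At each intermediate node, inflow equals outflow.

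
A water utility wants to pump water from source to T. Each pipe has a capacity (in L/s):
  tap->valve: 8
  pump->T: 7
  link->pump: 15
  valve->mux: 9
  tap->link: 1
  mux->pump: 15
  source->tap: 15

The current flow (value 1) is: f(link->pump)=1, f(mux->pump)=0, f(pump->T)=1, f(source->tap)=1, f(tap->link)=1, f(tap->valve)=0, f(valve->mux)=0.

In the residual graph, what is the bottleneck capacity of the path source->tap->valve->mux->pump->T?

Residual capacities along the path: source->tap: 14, tap->valve: 8, valve->mux: 9, mux->pump: 15, pump->T: 6.
Minimum is 6.

6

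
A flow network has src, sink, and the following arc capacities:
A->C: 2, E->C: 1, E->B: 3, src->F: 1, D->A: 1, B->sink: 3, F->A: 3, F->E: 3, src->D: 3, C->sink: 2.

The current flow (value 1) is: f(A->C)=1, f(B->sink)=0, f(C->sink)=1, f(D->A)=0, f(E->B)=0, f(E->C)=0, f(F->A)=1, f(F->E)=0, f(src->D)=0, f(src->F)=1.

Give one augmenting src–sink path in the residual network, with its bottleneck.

src->D->A->C->sink, bottleneck 1

Residual along src->D->A->C->sink: src->D: 3, D->A: 1, A->C: 1, C->sink: 1.
Bottleneck = min = 1.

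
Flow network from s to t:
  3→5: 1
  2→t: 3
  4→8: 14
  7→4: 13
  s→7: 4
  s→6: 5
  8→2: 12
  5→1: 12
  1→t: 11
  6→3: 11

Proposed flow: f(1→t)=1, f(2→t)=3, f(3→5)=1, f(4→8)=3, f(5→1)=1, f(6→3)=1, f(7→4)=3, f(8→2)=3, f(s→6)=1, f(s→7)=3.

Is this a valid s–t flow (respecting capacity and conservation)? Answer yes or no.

Yes

Every edge has 0 ≤ f(e) ≤ cap(e).
At each intermediate node, inflow equals outflow.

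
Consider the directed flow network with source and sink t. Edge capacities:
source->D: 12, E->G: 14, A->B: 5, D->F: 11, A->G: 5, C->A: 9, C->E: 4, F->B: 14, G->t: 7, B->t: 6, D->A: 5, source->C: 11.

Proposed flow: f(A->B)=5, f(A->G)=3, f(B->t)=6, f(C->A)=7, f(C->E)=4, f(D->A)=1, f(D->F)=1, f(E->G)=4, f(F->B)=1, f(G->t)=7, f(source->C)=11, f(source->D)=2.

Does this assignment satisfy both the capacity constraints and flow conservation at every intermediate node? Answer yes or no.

Yes

Every edge has 0 ≤ f(e) ≤ cap(e).
At each intermediate node, inflow equals outflow.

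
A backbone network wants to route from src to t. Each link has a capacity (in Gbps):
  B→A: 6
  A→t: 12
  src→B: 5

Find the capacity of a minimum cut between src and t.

Max flow = 5 (via 1 augmenting path).
In the residual at optimum, the set reachable from src is {src}.
Cut edges: src→B (cap 5). Sum = 5.

5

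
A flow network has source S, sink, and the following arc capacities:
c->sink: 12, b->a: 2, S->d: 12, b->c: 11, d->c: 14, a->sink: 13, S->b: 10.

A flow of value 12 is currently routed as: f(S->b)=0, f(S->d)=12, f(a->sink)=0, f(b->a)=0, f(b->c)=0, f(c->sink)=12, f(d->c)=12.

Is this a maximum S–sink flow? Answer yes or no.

No

Residual path S->b->a->sink has bottleneck 2 > 0.
Pushing 2 along it raises the flow to 14, so the given flow is not maximum.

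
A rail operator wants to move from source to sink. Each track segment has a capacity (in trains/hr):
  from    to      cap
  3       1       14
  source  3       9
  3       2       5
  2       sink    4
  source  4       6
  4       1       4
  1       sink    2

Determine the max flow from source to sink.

Augment source→4→1→sink: bottleneck 2. Total 2.
Augment source→3→2→sink: bottleneck 4. Total 6.
No augmenting path remains in the residual graph.

6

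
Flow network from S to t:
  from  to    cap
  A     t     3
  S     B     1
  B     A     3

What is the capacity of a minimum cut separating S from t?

Max flow = 1 (via 1 augmenting path).
In the residual at optimum, the set reachable from S is {S}.
Cut edges: S→B (cap 1). Sum = 1.

1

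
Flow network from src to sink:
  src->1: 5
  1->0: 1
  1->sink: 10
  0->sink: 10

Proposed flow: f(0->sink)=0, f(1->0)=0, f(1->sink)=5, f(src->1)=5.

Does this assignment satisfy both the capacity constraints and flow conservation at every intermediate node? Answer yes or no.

Every edge has 0 ≤ f(e) ≤ cap(e).
At each intermediate node, inflow equals outflow.

Yes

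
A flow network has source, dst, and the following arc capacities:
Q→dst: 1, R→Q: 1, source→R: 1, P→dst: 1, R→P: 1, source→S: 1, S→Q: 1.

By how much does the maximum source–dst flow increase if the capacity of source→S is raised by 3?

0

Original max flow = 2.
Even with extra capacity on source→S, another cut of capacity 2 remains binding.
New max flow = 2. Increase = 0.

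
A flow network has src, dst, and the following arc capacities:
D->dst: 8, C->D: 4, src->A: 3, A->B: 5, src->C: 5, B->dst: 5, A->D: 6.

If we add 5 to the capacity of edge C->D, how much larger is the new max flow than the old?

1

Original max flow = 7.
After raising cap(C->D), augmenting paths through that edge carry 1 more unit.
New max flow = 8. Increase = 1.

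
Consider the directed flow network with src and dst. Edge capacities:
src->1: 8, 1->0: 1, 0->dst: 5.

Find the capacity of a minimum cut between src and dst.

Max flow = 1 (via 1 augmenting path).
In the residual at optimum, the set reachable from src is {1, src}.
Cut edges: 1->0 (cap 1). Sum = 1.

1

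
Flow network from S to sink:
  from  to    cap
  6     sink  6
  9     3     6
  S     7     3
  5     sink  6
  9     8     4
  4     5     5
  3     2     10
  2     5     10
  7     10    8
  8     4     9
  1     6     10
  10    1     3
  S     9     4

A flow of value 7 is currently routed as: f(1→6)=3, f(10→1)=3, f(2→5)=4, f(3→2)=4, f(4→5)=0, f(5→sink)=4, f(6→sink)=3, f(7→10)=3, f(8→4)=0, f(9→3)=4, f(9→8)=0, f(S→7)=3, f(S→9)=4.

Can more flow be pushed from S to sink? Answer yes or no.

No

Residual reachable from S: {S}; sink is not reachable.
Saturated cut: S→9, S→7 with total capacity 7 = current flow value. Flow is maximum.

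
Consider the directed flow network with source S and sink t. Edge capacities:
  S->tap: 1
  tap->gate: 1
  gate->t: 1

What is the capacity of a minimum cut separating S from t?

1

Max flow = 1 (via 1 augmenting path).
In the residual at optimum, the set reachable from S is {S}.
Cut edges: S->tap (cap 1). Sum = 1.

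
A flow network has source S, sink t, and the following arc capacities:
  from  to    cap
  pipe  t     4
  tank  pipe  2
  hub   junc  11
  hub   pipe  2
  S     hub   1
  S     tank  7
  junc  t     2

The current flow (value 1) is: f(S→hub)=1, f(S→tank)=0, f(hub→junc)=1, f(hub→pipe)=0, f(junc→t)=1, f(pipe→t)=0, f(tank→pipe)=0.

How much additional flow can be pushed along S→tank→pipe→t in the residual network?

Residual capacities along the path: S→tank: 7, tank→pipe: 2, pipe→t: 4.
Minimum is 2.

2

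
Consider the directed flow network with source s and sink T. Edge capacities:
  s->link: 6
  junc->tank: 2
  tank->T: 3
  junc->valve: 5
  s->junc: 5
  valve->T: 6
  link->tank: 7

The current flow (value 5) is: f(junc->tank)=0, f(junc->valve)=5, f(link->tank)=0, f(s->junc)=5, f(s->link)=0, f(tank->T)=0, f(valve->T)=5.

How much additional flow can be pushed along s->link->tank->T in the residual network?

Residual capacities along the path: s->link: 6, link->tank: 7, tank->T: 3.
Minimum is 3.

3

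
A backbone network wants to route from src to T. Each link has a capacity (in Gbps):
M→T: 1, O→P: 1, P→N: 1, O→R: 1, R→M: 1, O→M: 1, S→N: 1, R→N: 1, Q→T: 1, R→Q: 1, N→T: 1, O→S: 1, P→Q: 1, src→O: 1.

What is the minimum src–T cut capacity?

Max flow = 1 (via 1 augmenting path).
In the residual at optimum, the set reachable from src is {src}.
Cut edges: src→O (cap 1). Sum = 1.

1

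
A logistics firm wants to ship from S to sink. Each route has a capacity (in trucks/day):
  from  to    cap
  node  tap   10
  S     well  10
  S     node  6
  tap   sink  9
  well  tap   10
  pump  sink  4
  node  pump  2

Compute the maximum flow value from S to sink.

11

Augment S→node→pump→sink: bottleneck 2. Total 2.
Augment S→node→tap→sink: bottleneck 4. Total 6.
Augment S→well→tap→sink: bottleneck 5. Total 11.
No augmenting path remains in the residual graph.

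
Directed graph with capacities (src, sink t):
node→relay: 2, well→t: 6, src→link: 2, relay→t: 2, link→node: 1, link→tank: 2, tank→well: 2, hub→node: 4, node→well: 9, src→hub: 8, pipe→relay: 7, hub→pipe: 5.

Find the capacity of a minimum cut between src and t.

Max flow = 8 (via 3 augmenting paths).
In the residual at optimum, the set reachable from src is {hub, pipe, relay, src}.
Cut edges: src→link (cap 2), hub→node (cap 4), relay→t (cap 2). Sum = 8.

8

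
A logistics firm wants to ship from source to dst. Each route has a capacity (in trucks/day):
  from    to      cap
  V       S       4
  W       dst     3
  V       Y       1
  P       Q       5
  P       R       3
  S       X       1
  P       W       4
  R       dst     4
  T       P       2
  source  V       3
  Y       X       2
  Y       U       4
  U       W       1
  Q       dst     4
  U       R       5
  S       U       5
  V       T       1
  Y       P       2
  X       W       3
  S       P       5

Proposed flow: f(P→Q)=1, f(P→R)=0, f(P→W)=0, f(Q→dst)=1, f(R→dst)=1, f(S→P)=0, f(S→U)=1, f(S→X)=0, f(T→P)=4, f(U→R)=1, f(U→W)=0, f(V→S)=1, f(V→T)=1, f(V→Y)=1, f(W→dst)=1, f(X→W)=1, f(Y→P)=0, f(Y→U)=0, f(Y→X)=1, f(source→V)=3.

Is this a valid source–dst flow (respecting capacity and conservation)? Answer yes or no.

Capacity violated on T→P: flow 4 > capacity 2.

No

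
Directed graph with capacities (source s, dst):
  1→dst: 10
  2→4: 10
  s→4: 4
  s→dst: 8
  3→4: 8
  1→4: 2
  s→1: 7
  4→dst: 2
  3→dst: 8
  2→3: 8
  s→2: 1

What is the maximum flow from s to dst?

18

Augment s→dst: bottleneck 8. Total 8.
Augment s→1→dst: bottleneck 7. Total 15.
Augment s→4→dst: bottleneck 2. Total 17.
Augment s→2→3→dst: bottleneck 1. Total 18.
No augmenting path remains in the residual graph.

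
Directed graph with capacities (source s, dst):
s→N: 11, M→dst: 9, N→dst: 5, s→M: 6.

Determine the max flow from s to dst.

Augment s→M→dst: bottleneck 6. Total 6.
Augment s→N→dst: bottleneck 5. Total 11.
No augmenting path remains in the residual graph.

11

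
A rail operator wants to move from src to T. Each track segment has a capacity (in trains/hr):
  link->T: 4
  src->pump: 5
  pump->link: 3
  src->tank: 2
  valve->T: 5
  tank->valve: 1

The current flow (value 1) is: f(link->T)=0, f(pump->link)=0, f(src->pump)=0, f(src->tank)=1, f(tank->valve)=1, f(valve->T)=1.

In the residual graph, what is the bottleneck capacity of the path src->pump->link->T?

Residual capacities along the path: src->pump: 5, pump->link: 3, link->T: 4.
Minimum is 3.

3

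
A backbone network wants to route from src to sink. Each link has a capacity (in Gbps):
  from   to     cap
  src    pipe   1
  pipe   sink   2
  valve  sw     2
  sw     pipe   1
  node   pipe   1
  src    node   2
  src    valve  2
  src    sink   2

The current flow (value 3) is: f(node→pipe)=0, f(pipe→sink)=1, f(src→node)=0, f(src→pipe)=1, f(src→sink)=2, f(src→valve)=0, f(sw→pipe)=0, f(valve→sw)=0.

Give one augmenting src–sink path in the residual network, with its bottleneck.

Residual along src→node→pipe→sink: src→node: 2, node→pipe: 1, pipe→sink: 1.
Bottleneck = min = 1.

src→node→pipe→sink, bottleneck 1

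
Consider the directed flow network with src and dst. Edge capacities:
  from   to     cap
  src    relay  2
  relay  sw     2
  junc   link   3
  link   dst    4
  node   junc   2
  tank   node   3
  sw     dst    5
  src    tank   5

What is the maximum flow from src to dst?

4

Augment src→relay→sw→dst: bottleneck 2. Total 2.
Augment src→tank→node→junc→link→dst: bottleneck 2. Total 4.
No augmenting path remains in the residual graph.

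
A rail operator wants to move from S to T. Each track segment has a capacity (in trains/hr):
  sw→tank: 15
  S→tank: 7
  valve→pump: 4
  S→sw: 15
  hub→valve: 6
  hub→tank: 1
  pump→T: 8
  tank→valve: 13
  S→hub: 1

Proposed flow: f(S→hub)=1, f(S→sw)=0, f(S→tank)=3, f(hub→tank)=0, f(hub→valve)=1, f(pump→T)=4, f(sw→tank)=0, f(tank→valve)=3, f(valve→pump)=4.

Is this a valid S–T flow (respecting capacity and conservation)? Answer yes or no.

Yes

Every edge has 0 ≤ f(e) ≤ cap(e).
At each intermediate node, inflow equals outflow.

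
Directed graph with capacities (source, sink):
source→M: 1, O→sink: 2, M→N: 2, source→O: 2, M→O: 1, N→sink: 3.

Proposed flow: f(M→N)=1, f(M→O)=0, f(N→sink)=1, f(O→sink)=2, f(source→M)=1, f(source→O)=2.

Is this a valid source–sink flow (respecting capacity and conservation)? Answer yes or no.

Every edge has 0 ≤ f(e) ≤ cap(e).
At each intermediate node, inflow equals outflow.

Yes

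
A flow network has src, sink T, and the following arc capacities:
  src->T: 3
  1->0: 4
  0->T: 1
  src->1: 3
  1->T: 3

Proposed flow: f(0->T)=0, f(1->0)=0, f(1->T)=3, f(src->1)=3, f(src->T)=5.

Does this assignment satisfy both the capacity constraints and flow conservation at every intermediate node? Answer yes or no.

No

Capacity violated on src->T: flow 5 > capacity 3.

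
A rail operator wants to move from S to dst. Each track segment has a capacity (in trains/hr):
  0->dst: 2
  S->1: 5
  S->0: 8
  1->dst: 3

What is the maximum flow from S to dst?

5

Augment S->1->dst: bottleneck 3. Total 3.
Augment S->0->dst: bottleneck 2. Total 5.
No augmenting path remains in the residual graph.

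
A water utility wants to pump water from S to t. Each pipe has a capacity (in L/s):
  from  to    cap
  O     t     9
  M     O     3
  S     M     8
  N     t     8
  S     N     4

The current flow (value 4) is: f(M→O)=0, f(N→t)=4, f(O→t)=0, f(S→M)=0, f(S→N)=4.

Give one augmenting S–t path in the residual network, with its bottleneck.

Residual along S→M→O→t: S→M: 8, M→O: 3, O→t: 9.
Bottleneck = min = 3.

S→M→O→t, bottleneck 3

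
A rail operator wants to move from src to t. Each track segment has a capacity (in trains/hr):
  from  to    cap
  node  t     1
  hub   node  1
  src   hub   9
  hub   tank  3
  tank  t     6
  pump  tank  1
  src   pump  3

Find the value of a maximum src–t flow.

5

Augment src->hub->node->t: bottleneck 1. Total 1.
Augment src->hub->tank->t: bottleneck 3. Total 4.
Augment src->pump->tank->t: bottleneck 1. Total 5.
No augmenting path remains in the residual graph.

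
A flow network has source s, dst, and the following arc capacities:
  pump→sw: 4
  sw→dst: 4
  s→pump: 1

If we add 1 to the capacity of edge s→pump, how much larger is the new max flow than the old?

1

Original max flow = 1.
After raising cap(s→pump), augmenting paths through that edge carry 1 more unit.
New max flow = 2. Increase = 1.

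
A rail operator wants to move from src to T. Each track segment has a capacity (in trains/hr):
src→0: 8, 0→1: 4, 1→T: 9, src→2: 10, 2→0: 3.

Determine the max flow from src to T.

4

Augment src→0→1→T: bottleneck 4. Total 4.
No augmenting path remains in the residual graph.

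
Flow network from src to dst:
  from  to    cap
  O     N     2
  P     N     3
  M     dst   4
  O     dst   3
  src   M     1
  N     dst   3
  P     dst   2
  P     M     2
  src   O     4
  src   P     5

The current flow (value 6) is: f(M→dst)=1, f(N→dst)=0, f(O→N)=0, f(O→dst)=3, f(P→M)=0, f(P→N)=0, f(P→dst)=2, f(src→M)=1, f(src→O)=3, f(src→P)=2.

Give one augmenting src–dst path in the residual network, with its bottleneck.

src→P→N→dst, bottleneck 3

Residual along src→P→N→dst: src→P: 3, P→N: 3, N→dst: 3.
Bottleneck = min = 3.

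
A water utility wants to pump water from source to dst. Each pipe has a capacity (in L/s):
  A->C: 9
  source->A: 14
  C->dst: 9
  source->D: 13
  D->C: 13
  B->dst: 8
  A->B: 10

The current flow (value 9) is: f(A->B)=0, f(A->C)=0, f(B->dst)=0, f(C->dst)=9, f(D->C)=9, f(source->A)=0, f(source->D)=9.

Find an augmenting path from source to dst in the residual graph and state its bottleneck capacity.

Residual along source->A->B->dst: source->A: 14, A->B: 10, B->dst: 8.
Bottleneck = min = 8.

source->A->B->dst, bottleneck 8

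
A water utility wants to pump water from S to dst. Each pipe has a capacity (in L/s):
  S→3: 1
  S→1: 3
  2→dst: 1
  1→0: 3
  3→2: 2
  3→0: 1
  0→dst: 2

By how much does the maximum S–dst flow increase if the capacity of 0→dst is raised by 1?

Original max flow = 3.
After raising cap(0→dst), augmenting paths through that edge carry 1 more unit.
New max flow = 4. Increase = 1.

1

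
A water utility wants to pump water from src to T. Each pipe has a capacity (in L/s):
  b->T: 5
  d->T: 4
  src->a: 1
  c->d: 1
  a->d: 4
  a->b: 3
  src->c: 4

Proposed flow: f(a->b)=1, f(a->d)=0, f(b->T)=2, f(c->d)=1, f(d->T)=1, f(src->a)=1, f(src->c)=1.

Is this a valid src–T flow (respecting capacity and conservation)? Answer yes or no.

Conservation fails at b: inflow 1 ≠ outflow 2.

No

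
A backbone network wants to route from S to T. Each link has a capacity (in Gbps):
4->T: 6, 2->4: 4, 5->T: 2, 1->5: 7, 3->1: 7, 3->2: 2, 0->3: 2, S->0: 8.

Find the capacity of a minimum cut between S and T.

2

Max flow = 2 (via 1 augmenting path).
In the residual at optimum, the set reachable from S is {0, S}.
Cut edges: 0->3 (cap 2). Sum = 2.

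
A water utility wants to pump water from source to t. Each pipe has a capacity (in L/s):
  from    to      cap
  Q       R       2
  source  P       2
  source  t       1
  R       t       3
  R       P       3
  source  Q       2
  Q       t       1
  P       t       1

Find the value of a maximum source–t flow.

Augment source→t: bottleneck 1. Total 1.
Augment source→Q→t: bottleneck 1. Total 2.
Augment source→P→t: bottleneck 1. Total 3.
Augment source→Q→R→t: bottleneck 1. Total 4.
No augmenting path remains in the residual graph.

4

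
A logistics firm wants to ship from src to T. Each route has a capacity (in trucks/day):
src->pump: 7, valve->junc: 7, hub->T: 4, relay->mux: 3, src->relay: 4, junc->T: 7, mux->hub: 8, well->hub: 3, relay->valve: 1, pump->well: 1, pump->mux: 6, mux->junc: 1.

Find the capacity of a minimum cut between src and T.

Max flow = 6 (via 4 augmenting paths).
In the residual at optimum, the set reachable from src is {hub, mux, pump, relay, src, well}.
Cut edges: relay->valve (cap 1), mux->junc (cap 1), hub->T (cap 4). Sum = 6.

6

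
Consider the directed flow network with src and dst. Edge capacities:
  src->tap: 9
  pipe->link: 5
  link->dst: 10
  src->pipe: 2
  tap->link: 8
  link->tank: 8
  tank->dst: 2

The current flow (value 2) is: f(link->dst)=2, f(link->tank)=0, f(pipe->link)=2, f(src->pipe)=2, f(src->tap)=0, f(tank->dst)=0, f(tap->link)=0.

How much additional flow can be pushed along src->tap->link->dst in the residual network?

8

Residual capacities along the path: src->tap: 9, tap->link: 8, link->dst: 8.
Minimum is 8.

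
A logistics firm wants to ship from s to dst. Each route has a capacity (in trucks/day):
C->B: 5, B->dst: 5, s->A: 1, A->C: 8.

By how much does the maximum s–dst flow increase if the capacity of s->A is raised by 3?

Original max flow = 1.
After raising cap(s->A), augmenting paths through that edge carry 3 more units.
New max flow = 4. Increase = 3.

3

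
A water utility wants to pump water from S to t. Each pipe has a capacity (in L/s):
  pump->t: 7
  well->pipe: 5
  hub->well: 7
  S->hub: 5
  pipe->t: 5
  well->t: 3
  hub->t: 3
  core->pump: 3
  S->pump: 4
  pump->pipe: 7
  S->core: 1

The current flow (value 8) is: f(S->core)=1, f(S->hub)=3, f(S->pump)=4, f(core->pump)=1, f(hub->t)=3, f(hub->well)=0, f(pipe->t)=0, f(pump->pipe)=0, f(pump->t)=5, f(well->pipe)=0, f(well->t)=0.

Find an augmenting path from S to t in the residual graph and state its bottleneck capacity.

S->hub->well->t, bottleneck 2

Residual along S->hub->well->t: S->hub: 2, hub->well: 7, well->t: 3.
Bottleneck = min = 2.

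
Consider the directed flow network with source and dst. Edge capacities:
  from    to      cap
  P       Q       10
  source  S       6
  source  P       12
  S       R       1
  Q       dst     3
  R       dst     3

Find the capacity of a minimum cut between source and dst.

Max flow = 4 (via 2 augmenting paths).
In the residual at optimum, the set reachable from source is {P, Q, S, source}.
Cut edges: S→R (cap 1), Q→dst (cap 3). Sum = 4.

4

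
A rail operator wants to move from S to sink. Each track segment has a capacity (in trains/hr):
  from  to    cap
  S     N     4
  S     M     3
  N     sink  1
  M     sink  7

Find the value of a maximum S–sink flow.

Augment S->M->sink: bottleneck 3. Total 3.
Augment S->N->sink: bottleneck 1. Total 4.
No augmenting path remains in the residual graph.

4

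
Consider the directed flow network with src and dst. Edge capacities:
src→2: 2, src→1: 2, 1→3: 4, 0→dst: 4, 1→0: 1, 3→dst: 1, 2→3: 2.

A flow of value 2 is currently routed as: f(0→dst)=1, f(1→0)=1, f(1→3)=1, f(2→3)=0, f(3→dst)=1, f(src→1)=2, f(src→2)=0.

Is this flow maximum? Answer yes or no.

Yes

Residual reachable from src: {1, 2, 3, src}; dst is not reachable.
Saturated cut: 1→0, 3→dst with total capacity 2 = current flow value. Flow is maximum.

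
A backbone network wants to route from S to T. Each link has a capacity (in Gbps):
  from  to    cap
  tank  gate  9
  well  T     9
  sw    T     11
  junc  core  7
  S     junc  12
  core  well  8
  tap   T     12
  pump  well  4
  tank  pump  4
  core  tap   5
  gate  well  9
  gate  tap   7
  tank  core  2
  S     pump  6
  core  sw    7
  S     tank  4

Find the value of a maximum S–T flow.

15

Augment S→pump→well→T: bottleneck 4. Total 4.
Augment S→junc→core→tap→T: bottleneck 5. Total 9.
Augment S→junc→core→well→T: bottleneck 2. Total 11.
Augment S→tank→core→well→T: bottleneck 2. Total 13.
Augment S→tank→gate→tap→T: bottleneck 2. Total 15.
No augmenting path remains in the residual graph.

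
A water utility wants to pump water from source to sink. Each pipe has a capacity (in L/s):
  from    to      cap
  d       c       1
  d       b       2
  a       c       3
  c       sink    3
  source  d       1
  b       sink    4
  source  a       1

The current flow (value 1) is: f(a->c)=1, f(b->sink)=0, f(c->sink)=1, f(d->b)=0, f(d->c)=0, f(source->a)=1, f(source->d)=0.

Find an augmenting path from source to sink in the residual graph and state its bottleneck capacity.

Residual along source->d->c->sink: source->d: 1, d->c: 1, c->sink: 2.
Bottleneck = min = 1.

source->d->c->sink, bottleneck 1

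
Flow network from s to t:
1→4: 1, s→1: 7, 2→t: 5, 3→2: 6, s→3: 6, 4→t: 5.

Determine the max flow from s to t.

Augment s→3→2→t: bottleneck 5. Total 5.
Augment s→1→4→t: bottleneck 1. Total 6.
No augmenting path remains in the residual graph.

6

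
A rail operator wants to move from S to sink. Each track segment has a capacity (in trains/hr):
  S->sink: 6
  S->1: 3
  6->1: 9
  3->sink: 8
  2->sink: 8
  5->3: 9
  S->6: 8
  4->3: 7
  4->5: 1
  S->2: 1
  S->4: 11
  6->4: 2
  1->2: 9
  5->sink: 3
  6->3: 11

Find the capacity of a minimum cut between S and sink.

Max flow = 23 (via 6 augmenting paths).
In the residual at optimum, the set reachable from S is {1, 2, 3, 4, 6, S}.
Cut edges: S->sink (cap 6), 4->5 (cap 1), 2->sink (cap 8), 3->sink (cap 8). Sum = 23.

23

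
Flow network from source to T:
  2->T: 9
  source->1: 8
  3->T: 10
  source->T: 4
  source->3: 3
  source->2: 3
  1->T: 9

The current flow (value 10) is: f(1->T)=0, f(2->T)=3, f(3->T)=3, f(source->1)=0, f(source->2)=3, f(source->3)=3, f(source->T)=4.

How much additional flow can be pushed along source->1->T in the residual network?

Residual capacities along the path: source->1: 8, 1->T: 9.
Minimum is 8.

8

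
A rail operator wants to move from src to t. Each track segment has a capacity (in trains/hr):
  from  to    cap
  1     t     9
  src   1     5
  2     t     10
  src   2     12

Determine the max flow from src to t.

15

Augment src→2→t: bottleneck 10. Total 10.
Augment src→1→t: bottleneck 5. Total 15.
No augmenting path remains in the residual graph.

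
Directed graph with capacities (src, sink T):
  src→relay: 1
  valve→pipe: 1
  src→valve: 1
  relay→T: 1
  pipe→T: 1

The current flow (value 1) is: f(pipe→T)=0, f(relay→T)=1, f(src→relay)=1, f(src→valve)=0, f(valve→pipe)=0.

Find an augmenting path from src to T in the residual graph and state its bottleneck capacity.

src→valve→pipe→T, bottleneck 1

Residual along src→valve→pipe→T: src→valve: 1, valve→pipe: 1, pipe→T: 1.
Bottleneck = min = 1.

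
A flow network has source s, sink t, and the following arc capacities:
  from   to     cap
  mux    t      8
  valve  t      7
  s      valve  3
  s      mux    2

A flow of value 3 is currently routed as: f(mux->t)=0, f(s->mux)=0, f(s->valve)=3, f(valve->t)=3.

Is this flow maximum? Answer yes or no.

No

Residual path s->mux->t has bottleneck 2 > 0.
Pushing 2 along it raises the flow to 5, so the given flow is not maximum.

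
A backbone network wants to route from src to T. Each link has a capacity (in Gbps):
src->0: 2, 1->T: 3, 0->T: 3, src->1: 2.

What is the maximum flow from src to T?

4

Augment src->0->T: bottleneck 2. Total 2.
Augment src->1->T: bottleneck 2. Total 4.
No augmenting path remains in the residual graph.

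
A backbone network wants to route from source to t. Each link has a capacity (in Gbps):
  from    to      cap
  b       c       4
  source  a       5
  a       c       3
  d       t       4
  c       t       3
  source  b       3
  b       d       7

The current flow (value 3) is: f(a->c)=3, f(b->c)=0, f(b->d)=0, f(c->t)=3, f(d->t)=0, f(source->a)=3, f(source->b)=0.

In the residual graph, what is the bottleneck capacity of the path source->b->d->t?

Residual capacities along the path: source->b: 3, b->d: 7, d->t: 4.
Minimum is 3.

3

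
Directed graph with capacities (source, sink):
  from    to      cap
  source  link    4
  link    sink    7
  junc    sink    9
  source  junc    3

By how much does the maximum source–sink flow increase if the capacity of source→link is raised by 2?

2

Original max flow = 7.
After raising cap(source→link), augmenting paths through that edge carry 2 more units.
New max flow = 9. Increase = 2.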